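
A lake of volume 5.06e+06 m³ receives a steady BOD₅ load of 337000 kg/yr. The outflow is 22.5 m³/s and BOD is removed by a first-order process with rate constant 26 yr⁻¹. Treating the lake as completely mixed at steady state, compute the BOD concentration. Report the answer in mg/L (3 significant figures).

Outflow Q = 22.5 m³/s × 3.156e+07 s/yr = 7.1e+08 m³/yr.
Steady-state CSTR mass balance: W = Q·C + k·V·C, so C = W/(Q + kV).
Q + kV = 7.1e+08 + 26·5.06e+06 = 8.416e+08 m³/yr.
C = 337000/8.416e+08 = 0.0004004 kg/m³ = 0.4004 mg/L.

0.400 mg/L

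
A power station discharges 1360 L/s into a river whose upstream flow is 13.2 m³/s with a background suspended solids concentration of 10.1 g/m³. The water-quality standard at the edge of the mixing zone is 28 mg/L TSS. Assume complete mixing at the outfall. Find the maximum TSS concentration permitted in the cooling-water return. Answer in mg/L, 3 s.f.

202 mg/L

1360 L/s = 1.36 m³/s.
Mass balance: 28·14.56 = 1.36·Cₑ + 13.2·10.1.
Cₑ = (407.7 − 133.3) / 1.36 = 201.7 mg/L.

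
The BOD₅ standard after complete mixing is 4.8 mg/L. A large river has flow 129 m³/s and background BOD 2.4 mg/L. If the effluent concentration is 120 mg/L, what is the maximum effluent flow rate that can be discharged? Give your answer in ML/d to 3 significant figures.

232 ML/d

Mass balance at complete mixing: C_std·(Q_w + Q_r) = Q_w·C_e + Q_r·C_b.
Rearranging, Q_w = Q_r·(C_std − C_b)/(C_e − C_std) = 129·(4.8 − 2.4) / (120 − 4.8) = 2.687 m³/s.
= 232.2 ML/d.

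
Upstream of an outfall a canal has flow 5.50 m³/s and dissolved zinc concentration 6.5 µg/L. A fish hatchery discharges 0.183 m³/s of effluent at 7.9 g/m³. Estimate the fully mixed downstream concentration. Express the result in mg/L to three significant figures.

6.5 µg/L = 0.0065 mg/L.
Flow-weighted mixing gives C = (0.183·7.9 + 5.5·0.0065) / (0.183 + 5.5) = 1.481/5.683 = 0.2607 mg/L.

0.261 mg/L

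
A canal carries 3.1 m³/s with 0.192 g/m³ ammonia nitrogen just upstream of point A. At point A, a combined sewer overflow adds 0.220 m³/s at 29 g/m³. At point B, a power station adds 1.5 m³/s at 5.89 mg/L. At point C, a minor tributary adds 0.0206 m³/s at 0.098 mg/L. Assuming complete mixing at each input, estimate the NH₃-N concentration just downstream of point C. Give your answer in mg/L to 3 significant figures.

After input A: C = (3.1·0.192 + 0.22·29) / 3.32 = 2.101 mg/L.
After input B: C = (3.32·2.101 + 1.5·5.89) / 4.82 = 3.28 mg/L.
After input C: C = (4.82·3.28 + 0.0206·0.098) / 4.841 = 3.267 mg/L.

3.27 mg/L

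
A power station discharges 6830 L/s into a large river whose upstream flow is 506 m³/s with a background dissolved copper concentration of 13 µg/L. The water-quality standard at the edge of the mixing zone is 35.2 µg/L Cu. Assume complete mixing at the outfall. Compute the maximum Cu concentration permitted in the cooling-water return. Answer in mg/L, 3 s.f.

6830 L/s = 6.83 m³/s.
13 µg/L = 0.013 mg/L.
35.2 µg/L = 0.0352 mg/L.
Mass balance: 0.0352·512.8 = 6.83·Cₑ + 506·0.013.
Cₑ = (18.05 − 6.578) / 6.83 = 1.68 mg/L.

1.68 mg/L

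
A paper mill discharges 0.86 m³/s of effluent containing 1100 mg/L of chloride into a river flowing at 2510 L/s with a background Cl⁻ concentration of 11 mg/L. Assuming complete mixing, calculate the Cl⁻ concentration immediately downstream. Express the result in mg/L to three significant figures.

2510 L/s = 2.51 m³/s.
Conservation of mass across the mixing zone: C = (0.86·1100 + 2.51·11) / (0.86 + 2.51) = 973.6/3.37 = 288.9 mg/L.

289 mg/L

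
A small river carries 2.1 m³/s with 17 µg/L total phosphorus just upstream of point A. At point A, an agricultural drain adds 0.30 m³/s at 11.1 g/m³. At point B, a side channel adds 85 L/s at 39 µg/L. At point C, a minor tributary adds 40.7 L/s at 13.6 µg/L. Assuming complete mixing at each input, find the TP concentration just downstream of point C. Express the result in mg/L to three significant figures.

1.33 mg/L

17 µg/L = 0.017 mg/L.
After input A: C = (2.1·0.017 + 0.3·11.1) / 2.4 = 1.402 mg/L.
85 L/s = 0.085 m³/s.
39 µg/L = 0.039 mg/L.
After input B: C = (2.4·1.402 + 0.085·0.039) / 2.485 = 1.356 mg/L.
40.7 L/s = 0.0407 m³/s.
13.6 µg/L = 0.0136 mg/L.
After input C: C = (2.485·1.356 + 0.0407·0.0136) / 2.526 = 1.334 mg/L.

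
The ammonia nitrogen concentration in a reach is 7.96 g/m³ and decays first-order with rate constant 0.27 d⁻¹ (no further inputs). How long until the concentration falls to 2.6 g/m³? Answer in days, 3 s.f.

4.14 d

t = ln(C₀/C)/k = ln(7.96/2.6)/0.27 = 1.119/0.27 = 4.144 d.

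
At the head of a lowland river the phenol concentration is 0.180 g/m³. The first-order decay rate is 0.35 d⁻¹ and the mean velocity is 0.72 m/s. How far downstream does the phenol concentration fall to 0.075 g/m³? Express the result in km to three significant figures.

156 km

From C = C₀·e^(−kt), t = ln(C₀/C)/k = ln(0.180/0.075)/0.35 = 0.8755/0.35 = 2.501 d.
Distance = v·t = 0.72 m/s × 2.161e+05 s = 1.556e+05 m = 155.6 km.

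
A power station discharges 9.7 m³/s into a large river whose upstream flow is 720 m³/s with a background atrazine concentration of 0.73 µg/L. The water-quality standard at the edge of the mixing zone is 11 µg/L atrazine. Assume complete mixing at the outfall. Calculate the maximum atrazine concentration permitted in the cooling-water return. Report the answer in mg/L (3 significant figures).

0.73 µg/L = 0.00073 mg/L.
11 µg/L = 0.011 mg/L.
Mass balance: 0.011·729.7 = 9.7·Cₑ + 720·0.00073.
Cₑ = (8.027 − 0.5256) / 9.7 = 0.7733 mg/L.

0.773 mg/L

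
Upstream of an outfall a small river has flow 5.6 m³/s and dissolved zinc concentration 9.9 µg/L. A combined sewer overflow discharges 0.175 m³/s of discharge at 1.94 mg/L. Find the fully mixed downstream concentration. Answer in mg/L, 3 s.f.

0.0684 mg/L

9.9 µg/L = 0.0099 mg/L.
By mass balance at complete mixing, C = (0.175·1.94 + 5.6·0.0099) / (0.175 + 5.6) = 0.3949/5.775 = 0.06839 mg/L.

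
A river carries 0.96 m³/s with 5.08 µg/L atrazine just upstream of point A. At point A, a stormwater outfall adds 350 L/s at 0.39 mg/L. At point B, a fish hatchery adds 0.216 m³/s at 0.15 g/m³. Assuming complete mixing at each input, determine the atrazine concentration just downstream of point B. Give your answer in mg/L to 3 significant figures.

0.114 mg/L

5.08 µg/L = 0.00508 mg/L.
350 L/s = 0.35 m³/s.
After input A: C = (0.96·0.00508 + 0.35·0.39) / 1.31 = 0.1079 mg/L.
After input B: C = (1.31·0.1079 + 0.216·0.15) / 1.526 = 0.1139 mg/L.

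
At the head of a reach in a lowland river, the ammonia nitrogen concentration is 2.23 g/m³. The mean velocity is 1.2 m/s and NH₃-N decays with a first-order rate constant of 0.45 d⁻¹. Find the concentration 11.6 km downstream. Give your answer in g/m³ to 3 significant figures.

2.12 g/m³

Travel time t = 11.6 km / 1.2 m/s = 1.16e+04/1.2 = 9667 s = 0.1119 d.
First-order decay: C = 2.23·exp(−0.45·0.1119) = 2.23·0.9509 = 2.121 g/m³.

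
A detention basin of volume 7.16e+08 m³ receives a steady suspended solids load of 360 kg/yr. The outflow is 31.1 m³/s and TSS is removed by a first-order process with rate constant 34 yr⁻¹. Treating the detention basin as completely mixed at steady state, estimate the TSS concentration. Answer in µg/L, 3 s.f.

0.0142 µg/L

Outflow Q = 31.1 m³/s × 3.156e+07 s/yr = 9.814e+08 m³/yr.
Steady-state CSTR mass balance: W = Q·C + k·V·C, so C = W/(Q + kV).
Q + kV = 9.814e+08 + 34·7.16e+08 = 2.533e+10 m³/yr.
C = 360/2.533e+10 = 1.421e-08 kg/m³ = 1.421e-05 mg/L = 0.01421 µg/L.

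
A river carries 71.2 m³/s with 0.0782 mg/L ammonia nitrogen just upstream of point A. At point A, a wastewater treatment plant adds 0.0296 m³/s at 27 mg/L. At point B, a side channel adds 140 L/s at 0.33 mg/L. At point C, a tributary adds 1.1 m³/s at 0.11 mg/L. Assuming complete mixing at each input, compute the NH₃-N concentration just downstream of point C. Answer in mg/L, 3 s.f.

0.0902 mg/L

After input A: C = (71.2·0.0782 + 0.0296·27) / 71.23 = 0.08939 mg/L.
140 L/s = 0.14 m³/s.
After input B: C = (71.23·0.08939 + 0.14·0.33) / 71.37 = 0.08986 mg/L.
After input C: C = (71.37·0.08986 + 1.1·0.11) / 72.47 = 0.09017 mg/L.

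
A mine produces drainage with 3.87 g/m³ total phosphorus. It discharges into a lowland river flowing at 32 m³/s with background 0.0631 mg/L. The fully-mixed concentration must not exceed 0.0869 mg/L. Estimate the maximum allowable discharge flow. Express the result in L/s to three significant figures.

Mass balance at complete mixing: C_std·(Q_w + Q_r) = Q_w·C_e + Q_r·C_b.
Rearranging, Q_w = Q_r·(C_std − C_b)/(C_e − C_std) = 32·(0.0869 − 0.0631) / (3.87 − 0.0869) = 0.2013 m³/s.
= 201.3 L/s.

201 L/s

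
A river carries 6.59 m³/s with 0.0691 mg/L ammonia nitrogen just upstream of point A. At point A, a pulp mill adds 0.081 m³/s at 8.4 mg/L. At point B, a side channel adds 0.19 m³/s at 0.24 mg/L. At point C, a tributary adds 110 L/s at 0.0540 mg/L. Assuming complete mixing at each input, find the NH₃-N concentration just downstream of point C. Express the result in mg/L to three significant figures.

After input A: C = (6.59·0.0691 + 0.081·8.4) / 6.671 = 0.1703 mg/L.
After input B: C = (6.671·0.1703 + 0.19·0.24) / 6.861 = 0.1722 mg/L.
110 L/s = 0.11 m³/s.
After input C: C = (6.861·0.1722 + 0.11·0.054) / 6.971 = 0.1703 mg/L.

0.170 mg/L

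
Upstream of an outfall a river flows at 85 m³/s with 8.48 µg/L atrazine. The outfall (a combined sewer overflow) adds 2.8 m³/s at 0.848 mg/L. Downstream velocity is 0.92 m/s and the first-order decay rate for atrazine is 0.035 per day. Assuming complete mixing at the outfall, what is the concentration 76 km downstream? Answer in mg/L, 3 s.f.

8.48 µg/L = 0.00848 mg/L.
After complete mixing, C₀ = (2.8·0.848 + 85·0.00848) / 87.8 = 0.03525 mg/L.
Travel time t = 7.6e+04 m / 0.92 m/s = 8.261e+04 s = 0.9561 d.
C = 0.03525·exp(−0.035·0.9561) = 0.03525·0.9671 = 0.03409 mg/L.

0.0341 mg/L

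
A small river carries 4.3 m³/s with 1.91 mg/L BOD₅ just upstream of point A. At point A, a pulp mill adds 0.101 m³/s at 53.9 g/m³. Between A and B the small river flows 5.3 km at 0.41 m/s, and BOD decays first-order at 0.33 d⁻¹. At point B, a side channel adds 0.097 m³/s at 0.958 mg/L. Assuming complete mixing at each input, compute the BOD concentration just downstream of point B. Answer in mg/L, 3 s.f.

After input A: C = (4.3·1.91 + 0.101·53.9) / 4.401 = 3.103 mg/L.
Over the 5.3 km reach to input B (t = 1.293e+04 s = 0.1496 d), decay gives C = 3.103·exp(−0.33·0.1496) = 2.954 mg/L.
After input B: C = (4.401·2.954 + 0.097·0.958) / 4.498 = 2.911 mg/L.

2.91 mg/L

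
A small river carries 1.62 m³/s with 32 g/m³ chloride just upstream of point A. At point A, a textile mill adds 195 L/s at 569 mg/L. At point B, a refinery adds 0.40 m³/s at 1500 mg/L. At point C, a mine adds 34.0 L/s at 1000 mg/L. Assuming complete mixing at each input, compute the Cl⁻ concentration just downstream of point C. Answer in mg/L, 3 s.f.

354 mg/L

195 L/s = 0.195 m³/s.
After input A: C = (1.62·32 + 0.195·569) / 1.815 = 89.69 mg/L.
After input B: C = (1.815·89.69 + 0.4·1500) / 2.215 = 344.4 mg/L.
34.0 L/s = 0.034 m³/s.
After input C: C = (2.215·344.4 + 0.034·1000) / 2.249 = 354.3 mg/L.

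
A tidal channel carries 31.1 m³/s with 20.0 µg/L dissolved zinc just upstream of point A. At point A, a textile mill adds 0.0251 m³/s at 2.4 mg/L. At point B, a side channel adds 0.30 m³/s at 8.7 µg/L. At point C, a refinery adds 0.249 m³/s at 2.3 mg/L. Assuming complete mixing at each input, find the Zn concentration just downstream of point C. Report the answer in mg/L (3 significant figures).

20.0 µg/L = 0.02 mg/L.
After input A: C = (31.1·0.02 + 0.0251·2.4) / 31.13 = 0.02192 mg/L.
8.7 µg/L = 0.0087 mg/L.
After input B: C = (31.13·0.02192 + 0.3·0.0087) / 31.43 = 0.02179 mg/L.
After input C: C = (31.43·0.02179 + 0.249·2.3) / 31.67 = 0.0397 mg/L.

0.0397 mg/L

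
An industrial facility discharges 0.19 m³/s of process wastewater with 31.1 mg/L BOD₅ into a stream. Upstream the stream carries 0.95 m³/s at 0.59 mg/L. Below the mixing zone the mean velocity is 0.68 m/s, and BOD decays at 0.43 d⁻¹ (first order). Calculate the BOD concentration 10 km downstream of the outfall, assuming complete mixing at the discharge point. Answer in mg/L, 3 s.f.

5.27 mg/L

After complete mixing, C₀ = (0.19·31.1 + 0.95·0.59) / 1.14 = 5.675 mg/L.
Travel time t = 1e+04 m / 0.68 m/s = 1.471e+04 s = 0.1702 d.
C = 5.675·exp(−0.43·0.1702) = 5.675·0.9294 = 5.274 mg/L.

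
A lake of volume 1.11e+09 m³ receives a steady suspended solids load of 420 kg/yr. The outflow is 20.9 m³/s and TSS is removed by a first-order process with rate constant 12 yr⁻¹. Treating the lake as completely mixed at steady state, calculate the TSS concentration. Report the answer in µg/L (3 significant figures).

Outflow Q = 20.9 m³/s × 3.156e+07 s/yr = 6.596e+08 m³/yr.
Steady-state CSTR mass balance: W = Q·C + k·V·C, so C = W/(Q + kV).
Q + kV = 6.596e+08 + 12·1.11e+09 = 1.398e+10 m³/yr.
C = 420/1.398e+10 = 3.004e-08 kg/m³ = 3.004e-05 mg/L = 0.03004 µg/L.

0.0300 µg/L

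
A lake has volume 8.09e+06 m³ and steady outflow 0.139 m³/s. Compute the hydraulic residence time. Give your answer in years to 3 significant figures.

Q = 0.139 m³/s × 3.156e+07 s/yr = 4.387e+06 m³/yr.
Hydraulic residence time τ = V/Q = 8.09e+06/4.387e+06 = 1.844 yr.

1.84 yr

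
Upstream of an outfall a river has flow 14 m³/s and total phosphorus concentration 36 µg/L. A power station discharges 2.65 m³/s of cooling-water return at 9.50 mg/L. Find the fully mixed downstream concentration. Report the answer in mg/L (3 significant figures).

1.54 mg/L

36 µg/L = 0.036 mg/L.
Flow-weighted mixing gives C = (2.65·9.5 + 14·0.036) / (2.65 + 14) = 25.68/16.65 = 1.542 mg/L.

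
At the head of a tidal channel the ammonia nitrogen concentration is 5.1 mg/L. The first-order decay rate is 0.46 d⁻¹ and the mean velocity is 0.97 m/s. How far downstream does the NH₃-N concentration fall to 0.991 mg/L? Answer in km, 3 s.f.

298 km

From C = C₀·e^(−kt), t = ln(C₀/C)/k = ln(5.1/0.991)/0.46 = 1.638/0.46 = 3.561 d.
Distance = v·t = 0.97 m/s × 3.077e+05 s = 2.985e+05 m = 298.5 km.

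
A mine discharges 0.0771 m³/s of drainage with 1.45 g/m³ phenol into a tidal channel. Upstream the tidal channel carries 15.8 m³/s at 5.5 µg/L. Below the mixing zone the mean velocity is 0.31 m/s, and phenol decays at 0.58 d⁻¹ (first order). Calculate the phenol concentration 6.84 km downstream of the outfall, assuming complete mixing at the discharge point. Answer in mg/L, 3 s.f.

5.5 µg/L = 0.0055 mg/L.
After complete mixing, C₀ = (0.0771·1.45 + 15.8·0.0055) / 15.88 = 0.01251 mg/L.
Travel time t = 6840 m / 0.31 m/s = 2.206e+04 s = 0.2554 d.
C = 0.01251·exp(−0.58·0.2554) = 0.01251·0.8623 = 0.01079 mg/L.

0.0108 mg/L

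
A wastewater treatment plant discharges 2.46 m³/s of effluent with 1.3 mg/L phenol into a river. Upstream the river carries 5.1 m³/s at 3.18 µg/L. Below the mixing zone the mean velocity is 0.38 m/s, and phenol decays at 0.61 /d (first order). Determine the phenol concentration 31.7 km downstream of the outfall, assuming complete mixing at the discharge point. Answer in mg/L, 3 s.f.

0.236 mg/L

3.18 µg/L = 0.00318 mg/L.
After complete mixing, C₀ = (2.46·1.3 + 5.1·0.00318) / 7.56 = 0.4252 mg/L.
Travel time t = 3.17e+04 m / 0.38 m/s = 8.342e+04 s = 0.9655 d.
C = 0.4252·exp(−0.61·0.9655) = 0.4252·0.5549 = 0.2359 mg/L.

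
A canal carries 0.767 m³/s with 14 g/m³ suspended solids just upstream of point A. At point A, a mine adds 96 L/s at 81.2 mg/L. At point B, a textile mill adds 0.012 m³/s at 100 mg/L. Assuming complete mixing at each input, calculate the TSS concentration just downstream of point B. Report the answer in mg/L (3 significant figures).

96 L/s = 0.096 m³/s.
After input A: C = (0.767·14 + 0.096·81.2) / 0.863 = 21.48 mg/L.
After input B: C = (0.863·21.48 + 0.012·100) / 0.875 = 22.55 mg/L.

22.6 mg/L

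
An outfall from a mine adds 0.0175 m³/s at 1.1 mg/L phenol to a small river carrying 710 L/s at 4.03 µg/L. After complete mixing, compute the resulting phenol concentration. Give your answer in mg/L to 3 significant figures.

710 L/s = 0.71 m³/s.
4.03 µg/L = 0.00403 mg/L.
Conservation of mass across the mixing zone: C = (0.0175·1.1 + 0.71·0.00403) / (0.0175 + 0.71) = 0.02211/0.7275 = 0.03039 mg/L.

0.0304 mg/L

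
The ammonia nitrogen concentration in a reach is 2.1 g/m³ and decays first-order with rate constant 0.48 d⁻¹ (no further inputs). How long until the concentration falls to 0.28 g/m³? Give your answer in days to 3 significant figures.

4.20 d

t = ln(C₀/C)/k = ln(2.1/0.28)/0.48 = 2.015/0.48 = 4.198 d.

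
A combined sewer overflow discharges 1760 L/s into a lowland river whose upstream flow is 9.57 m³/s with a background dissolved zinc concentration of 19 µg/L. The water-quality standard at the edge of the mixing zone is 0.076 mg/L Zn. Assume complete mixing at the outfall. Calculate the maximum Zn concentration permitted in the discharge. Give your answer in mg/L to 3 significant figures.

1760 L/s = 1.76 m³/s.
19 µg/L = 0.019 mg/L.
Mass balance: 0.076·11.33 = 1.76·Cₑ + 9.57·0.019.
Cₑ = (0.8611 − 0.1818) / 1.76 = 0.3859 mg/L.

0.386 mg/L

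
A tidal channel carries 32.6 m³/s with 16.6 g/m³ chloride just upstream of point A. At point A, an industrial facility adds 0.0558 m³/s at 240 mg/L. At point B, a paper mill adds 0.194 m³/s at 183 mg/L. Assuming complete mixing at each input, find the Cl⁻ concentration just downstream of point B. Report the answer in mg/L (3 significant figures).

After input A: C = (32.6·16.6 + 0.0558·240) / 32.66 = 16.98 mg/L.
After input B: C = (32.66·16.98 + 0.194·183) / 32.85 = 17.96 mg/L.

18.0 mg/L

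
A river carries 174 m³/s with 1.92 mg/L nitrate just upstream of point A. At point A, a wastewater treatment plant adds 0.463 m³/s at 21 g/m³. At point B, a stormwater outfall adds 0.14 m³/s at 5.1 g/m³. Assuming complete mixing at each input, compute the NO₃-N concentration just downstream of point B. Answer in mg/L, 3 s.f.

1.97 mg/L

After input A: C = (174·1.92 + 0.463·21) / 174.5 = 1.971 mg/L.
After input B: C = (174.5·1.971 + 0.14·5.1) / 174.6 = 1.973 mg/L.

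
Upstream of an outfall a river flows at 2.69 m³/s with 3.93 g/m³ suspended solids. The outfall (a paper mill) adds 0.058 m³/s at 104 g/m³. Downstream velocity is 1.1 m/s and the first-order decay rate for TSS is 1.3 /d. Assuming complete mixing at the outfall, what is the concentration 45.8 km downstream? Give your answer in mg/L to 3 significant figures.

After complete mixing, C₀ = (0.058·104 + 2.69·3.93) / 2.748 = 6.042 mg/L.
Travel time t = 4.58e+04 m / 1.1 m/s = 4.164e+04 s = 0.4819 d.
C = 6.042·exp(−1.3·0.4819) = 6.042·0.5345 = 3.229 mg/L.

3.23 mg/L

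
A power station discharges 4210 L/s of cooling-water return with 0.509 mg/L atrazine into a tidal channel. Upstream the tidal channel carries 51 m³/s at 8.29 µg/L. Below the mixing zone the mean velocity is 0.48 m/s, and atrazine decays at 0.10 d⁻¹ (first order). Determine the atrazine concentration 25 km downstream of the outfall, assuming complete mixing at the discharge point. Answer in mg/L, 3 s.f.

4210 L/s = 4.21 m³/s.
8.29 µg/L = 0.00829 mg/L.
After complete mixing, C₀ = (4.21·0.509 + 51·0.00829) / 55.21 = 0.04647 mg/L.
Travel time t = 2.5e+04 m / 0.48 m/s = 5.208e+04 s = 0.6028 d.
C = 0.04647·exp(−0.10·0.6028) = 0.04647·0.9415 = 0.04375 mg/L.

0.0438 mg/L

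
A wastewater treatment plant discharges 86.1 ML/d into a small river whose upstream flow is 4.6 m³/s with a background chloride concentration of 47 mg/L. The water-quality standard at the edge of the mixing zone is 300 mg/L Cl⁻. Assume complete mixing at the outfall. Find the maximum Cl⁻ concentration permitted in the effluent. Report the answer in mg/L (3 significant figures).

86.1 ML/d = 0.9965 m³/s.
Mass balance: 300·5.597 = 0.9965·Cₑ + 4.6·47.
Cₑ = (1679 − 216.2) / 0.9965 = 1468 mg/L.

1470 mg/L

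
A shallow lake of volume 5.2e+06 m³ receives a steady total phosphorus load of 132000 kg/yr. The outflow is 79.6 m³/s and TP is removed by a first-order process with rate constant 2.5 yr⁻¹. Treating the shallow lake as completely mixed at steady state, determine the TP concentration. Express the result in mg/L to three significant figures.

0.0523 mg/L

Outflow Q = 79.6 m³/s × 3.156e+07 s/yr = 2.512e+09 m³/yr.
Steady-state CSTR mass balance: W = Q·C + k·V·C, so C = W/(Q + kV).
Q + kV = 2.512e+09 + 2.5·5.2e+06 = 2.525e+09 m³/yr.
C = 132000/2.525e+09 = 5.228e-05 kg/m³ = 0.05228 mg/L.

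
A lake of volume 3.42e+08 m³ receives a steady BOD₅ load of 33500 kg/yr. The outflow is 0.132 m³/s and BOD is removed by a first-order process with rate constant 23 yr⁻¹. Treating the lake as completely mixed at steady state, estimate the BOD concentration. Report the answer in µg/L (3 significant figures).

4.26 µg/L

Outflow Q = 0.132 m³/s × 3.156e+07 s/yr = 4.166e+06 m³/yr.
Steady-state CSTR mass balance: W = Q·C + k·V·C, so C = W/(Q + kV).
Q + kV = 4.166e+06 + 23·3.42e+08 = 7.87e+09 m³/yr.
C = 33500/7.87e+09 = 4.257e-06 kg/m³ = 0.004257 mg/L = 4.257 µg/L.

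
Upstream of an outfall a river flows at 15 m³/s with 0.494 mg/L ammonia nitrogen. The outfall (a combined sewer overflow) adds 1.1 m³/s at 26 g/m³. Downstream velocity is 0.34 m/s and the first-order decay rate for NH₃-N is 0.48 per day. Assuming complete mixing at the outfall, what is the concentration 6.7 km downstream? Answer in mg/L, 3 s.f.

2.00 mg/L

After complete mixing, C₀ = (1.1·26 + 15·0.494) / 16.1 = 2.237 mg/L.
Travel time t = 6700 m / 0.34 m/s = 1.971e+04 s = 0.2281 d.
C = 2.237·exp(−0.48·0.2281) = 2.237·0.8963 = 2.005 mg/L.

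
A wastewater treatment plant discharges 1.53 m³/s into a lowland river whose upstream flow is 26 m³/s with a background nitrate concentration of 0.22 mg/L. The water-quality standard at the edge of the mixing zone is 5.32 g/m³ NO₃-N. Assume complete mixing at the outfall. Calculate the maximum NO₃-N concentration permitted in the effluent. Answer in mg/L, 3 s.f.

Mass balance: 5.32·27.53 = 1.53·Cₑ + 26·0.22.
Cₑ = (146.5 − 5.72) / 1.53 = 91.99 mg/L.

92.0 mg/L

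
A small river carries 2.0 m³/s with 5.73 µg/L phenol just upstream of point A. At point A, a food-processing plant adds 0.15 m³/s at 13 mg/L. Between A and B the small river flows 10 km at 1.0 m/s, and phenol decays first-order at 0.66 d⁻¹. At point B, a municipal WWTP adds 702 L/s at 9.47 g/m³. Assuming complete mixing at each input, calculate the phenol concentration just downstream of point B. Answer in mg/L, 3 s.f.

2.97 mg/L

5.73 µg/L = 0.00573 mg/L.
After input A: C = (2·0.00573 + 0.15·13) / 2.15 = 0.9123 mg/L.
Over the 10 km reach to input B (t = 1e+04 s = 0.1157 d), decay gives C = 0.9123·exp(−0.66·0.1157) = 0.8452 mg/L.
702 L/s = 0.702 m³/s.
After input B: C = (2.15·0.8452 + 0.702·9.47) / 2.852 = 2.968 mg/L.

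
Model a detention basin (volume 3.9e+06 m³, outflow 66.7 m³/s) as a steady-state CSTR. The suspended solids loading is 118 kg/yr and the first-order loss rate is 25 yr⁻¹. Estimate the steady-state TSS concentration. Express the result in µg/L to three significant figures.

0.0536 µg/L

Outflow Q = 66.7 m³/s × 3.156e+07 s/yr = 2.105e+09 m³/yr.
Steady-state CSTR mass balance: W = Q·C + k·V·C, so C = W/(Q + kV).
Q + kV = 2.105e+09 + 25·3.9e+06 = 2.202e+09 m³/yr.
C = 118/2.202e+09 = 5.358e-08 kg/m³ = 5.358e-05 mg/L = 0.05358 µg/L.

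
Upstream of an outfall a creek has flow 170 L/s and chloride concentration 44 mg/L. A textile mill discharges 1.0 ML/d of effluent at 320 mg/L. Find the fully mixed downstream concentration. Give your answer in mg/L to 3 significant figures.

1.0 ML/d = 0.01157 m³/s.
170 L/s = 0.17 m³/s.
Flow-weighted mixing gives C = (0.01157·320 + 0.17·44) / (0.01157 + 0.17) = 11.18/0.1816 = 61.59 mg/L.

61.6 mg/L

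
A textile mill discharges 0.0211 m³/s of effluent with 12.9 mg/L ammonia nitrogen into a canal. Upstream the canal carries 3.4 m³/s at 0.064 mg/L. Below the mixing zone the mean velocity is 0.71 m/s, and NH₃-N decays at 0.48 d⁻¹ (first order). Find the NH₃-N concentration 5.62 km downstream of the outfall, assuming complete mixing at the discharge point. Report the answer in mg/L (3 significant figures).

0.137 mg/L

After complete mixing, C₀ = (0.0211·12.9 + 3.4·0.064) / 3.421 = 0.1432 mg/L.
Travel time t = 5620 m / 0.71 m/s = 7915 s = 0.09161 d.
C = 0.1432·exp(−0.48·0.09161) = 0.1432·0.957 = 0.137 mg/L.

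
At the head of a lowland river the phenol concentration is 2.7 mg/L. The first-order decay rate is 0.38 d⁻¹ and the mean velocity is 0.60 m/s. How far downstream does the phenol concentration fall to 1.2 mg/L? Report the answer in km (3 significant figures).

111 km

From C = C₀·e^(−kt), t = ln(C₀/C)/k = ln(2.7/1.2)/0.38 = 0.8109/0.38 = 2.134 d.
Distance = v·t = 0.60 m/s × 1.844e+05 s = 1.106e+05 m = 110.6 km.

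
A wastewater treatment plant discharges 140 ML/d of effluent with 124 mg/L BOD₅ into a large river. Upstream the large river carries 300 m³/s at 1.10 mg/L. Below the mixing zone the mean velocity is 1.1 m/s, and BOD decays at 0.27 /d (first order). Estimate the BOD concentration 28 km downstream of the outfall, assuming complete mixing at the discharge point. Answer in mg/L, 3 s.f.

1.63 mg/L

140 ML/d = 1.62 m³/s.
After complete mixing, C₀ = (1.62·124 + 300·1.1) / 301.6 = 1.76 mg/L.
Travel time t = 2.8e+04 m / 1.1 m/s = 2.545e+04 s = 0.2946 d.
C = 1.76·exp(−0.27·0.2946) = 1.76·0.9235 = 1.626 mg/L.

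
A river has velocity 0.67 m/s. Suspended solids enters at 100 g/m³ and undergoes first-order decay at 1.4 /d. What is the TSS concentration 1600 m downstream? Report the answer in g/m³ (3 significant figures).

Travel time t = 1600 m / 0.67 m/s = 1600/0.67 = 2388 s = 0.02764 d.
First-order decay: C = 100·exp(−1.4·0.02764) = 100·0.962 = 96.2 g/m³.

96.2 g/m³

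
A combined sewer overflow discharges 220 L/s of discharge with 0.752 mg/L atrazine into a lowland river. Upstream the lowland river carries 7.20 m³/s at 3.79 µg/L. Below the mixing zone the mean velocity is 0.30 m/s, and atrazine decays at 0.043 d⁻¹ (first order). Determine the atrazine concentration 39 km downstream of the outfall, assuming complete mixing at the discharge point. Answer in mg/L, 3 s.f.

220 L/s = 0.22 m³/s.
3.79 µg/L = 0.00379 mg/L.
After complete mixing, C₀ = (0.22·0.752 + 7.2·0.00379) / 7.42 = 0.02597 mg/L.
Travel time t = 3.9e+04 m / 0.30 m/s = 1.3e+05 s = 1.505 d.
C = 0.02597·exp(−0.043·1.505) = 0.02597·0.9373 = 0.02435 mg/L.

0.0243 mg/L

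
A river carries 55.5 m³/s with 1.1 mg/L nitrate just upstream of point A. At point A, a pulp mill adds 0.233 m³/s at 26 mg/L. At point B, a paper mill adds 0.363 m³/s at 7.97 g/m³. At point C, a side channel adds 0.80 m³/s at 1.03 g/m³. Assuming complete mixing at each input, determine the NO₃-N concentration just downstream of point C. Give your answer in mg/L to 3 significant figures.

After input A: C = (55.5·1.1 + 0.233·26) / 55.73 = 1.204 mg/L.
After input B: C = (55.73·1.204 + 0.363·7.97) / 56.1 = 1.248 mg/L.
After input C: C = (56.1·1.248 + 0.8·1.03) / 56.9 = 1.245 mg/L.

1.24 mg/L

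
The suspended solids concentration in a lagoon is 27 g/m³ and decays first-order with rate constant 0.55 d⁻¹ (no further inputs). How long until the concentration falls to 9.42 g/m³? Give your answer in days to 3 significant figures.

t = ln(C₀/C)/k = ln(27/9.42)/0.55 = 1.053/0.55 = 1.915 d.

1.91 d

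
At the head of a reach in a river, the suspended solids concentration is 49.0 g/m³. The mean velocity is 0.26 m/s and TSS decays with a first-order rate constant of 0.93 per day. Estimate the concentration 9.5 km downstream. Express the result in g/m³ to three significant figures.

Travel time t = 9.5 km / 0.26 m/s = 9500/0.26 = 3.654e+04 s = 0.4229 d.
First-order decay: C = 49.0·exp(−0.93·0.4229) = 49.0·0.6748 = 33.07 g/m³.

33.1 g/m³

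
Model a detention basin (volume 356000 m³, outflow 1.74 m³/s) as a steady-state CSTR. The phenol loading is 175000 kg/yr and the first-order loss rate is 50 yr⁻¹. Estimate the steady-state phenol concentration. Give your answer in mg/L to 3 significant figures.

2.41 mg/L

Outflow Q = 1.74 m³/s × 3.156e+07 s/yr = 5.491e+07 m³/yr.
Steady-state CSTR mass balance: W = Q·C + k·V·C, so C = W/(Q + kV).
Q + kV = 5.491e+07 + 50·356000 = 7.271e+07 m³/yr.
C = 175000/7.271e+07 = 0.002407 kg/m³ = 2.407 mg/L.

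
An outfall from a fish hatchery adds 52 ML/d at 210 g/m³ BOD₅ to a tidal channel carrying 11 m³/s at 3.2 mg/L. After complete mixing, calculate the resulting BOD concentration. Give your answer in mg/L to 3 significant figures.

13.9 mg/L

52 ML/d = 0.6019 m³/s.
Conservation of mass across the mixing zone: C = (0.6019·210 + 11·3.2) / (0.6019 + 11) = 161.6/11.6 = 13.93 mg/L.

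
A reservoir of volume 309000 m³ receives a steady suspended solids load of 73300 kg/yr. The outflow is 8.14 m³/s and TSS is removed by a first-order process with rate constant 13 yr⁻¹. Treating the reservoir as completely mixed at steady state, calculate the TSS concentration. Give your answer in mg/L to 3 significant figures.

Outflow Q = 8.14 m³/s × 3.156e+07 s/yr = 2.569e+08 m³/yr.
Steady-state CSTR mass balance: W = Q·C + k·V·C, so C = W/(Q + kV).
Q + kV = 2.569e+08 + 13·309000 = 2.609e+08 m³/yr.
C = 73300/2.609e+08 = 0.000281 kg/m³ = 0.281 mg/L.

0.281 mg/L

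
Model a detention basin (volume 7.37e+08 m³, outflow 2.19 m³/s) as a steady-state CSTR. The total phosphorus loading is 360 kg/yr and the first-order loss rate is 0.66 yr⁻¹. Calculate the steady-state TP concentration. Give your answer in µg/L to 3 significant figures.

Outflow Q = 2.19 m³/s × 3.156e+07 s/yr = 6.911e+07 m³/yr.
Steady-state CSTR mass balance: W = Q·C + k·V·C, so C = W/(Q + kV).
Q + kV = 6.911e+07 + 0.66·7.37e+08 = 5.555e+08 m³/yr.
C = 360/5.555e+08 = 6.48e-07 kg/m³ = 0.000648 mg/L = 0.648 µg/L.

0.648 µg/L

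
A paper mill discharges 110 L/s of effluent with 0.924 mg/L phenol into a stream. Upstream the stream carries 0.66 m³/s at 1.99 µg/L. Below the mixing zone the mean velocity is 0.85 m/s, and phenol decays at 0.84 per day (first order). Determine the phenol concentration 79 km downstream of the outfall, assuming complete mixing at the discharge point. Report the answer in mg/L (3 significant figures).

110 L/s = 0.11 m³/s.
1.99 µg/L = 0.00199 mg/L.
After complete mixing, C₀ = (0.11·0.924 + 0.66·0.00199) / 0.77 = 0.1337 mg/L.
Travel time t = 7.9e+04 m / 0.85 m/s = 9.294e+04 s = 1.076 d.
C = 0.1337·exp(−0.84·1.076) = 0.1337·0.4051 = 0.05417 mg/L.

0.0542 mg/L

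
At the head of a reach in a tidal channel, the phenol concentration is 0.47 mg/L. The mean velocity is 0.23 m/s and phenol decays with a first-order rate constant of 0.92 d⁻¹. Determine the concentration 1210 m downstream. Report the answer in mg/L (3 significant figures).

0.444 mg/L

Travel time t = 1210 m / 0.23 m/s = 1210/0.23 = 5261 s = 0.06089 d.
First-order decay: C = 0.47·exp(−0.92·0.06089) = 0.47·0.9455 = 0.4444 mg/L.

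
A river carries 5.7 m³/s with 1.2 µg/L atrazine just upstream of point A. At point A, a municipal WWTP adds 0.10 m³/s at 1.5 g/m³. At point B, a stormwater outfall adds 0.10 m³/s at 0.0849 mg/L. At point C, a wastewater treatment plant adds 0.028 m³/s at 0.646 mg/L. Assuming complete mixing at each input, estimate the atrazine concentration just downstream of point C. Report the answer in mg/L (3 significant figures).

1.2 µg/L = 0.0012 mg/L.
After input A: C = (5.7·0.0012 + 0.1·1.5) / 5.8 = 0.02704 mg/L.
After input B: C = (5.8·0.02704 + 0.1·0.0849) / 5.9 = 0.02802 mg/L.
After input C: C = (5.9·0.02802 + 0.028·0.646) / 5.928 = 0.03094 mg/L.

0.0309 mg/L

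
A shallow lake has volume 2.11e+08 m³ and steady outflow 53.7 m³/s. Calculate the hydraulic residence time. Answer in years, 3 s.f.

Q = 53.7 m³/s × 3.156e+07 s/yr = 1.695e+09 m³/yr.
Hydraulic residence time τ = V/Q = 2.11e+08/1.695e+09 = 0.1245 yr.

0.125 yr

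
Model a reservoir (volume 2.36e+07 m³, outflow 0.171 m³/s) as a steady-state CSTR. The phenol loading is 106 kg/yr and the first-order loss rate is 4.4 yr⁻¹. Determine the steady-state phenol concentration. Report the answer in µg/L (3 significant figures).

Outflow Q = 0.171 m³/s × 3.156e+07 s/yr = 5.396e+06 m³/yr.
Steady-state CSTR mass balance: W = Q·C + k·V·C, so C = W/(Q + kV).
Q + kV = 5.396e+06 + 4.4·2.36e+07 = 1.092e+08 m³/yr.
C = 106/1.092e+08 = 9.704e-07 kg/m³ = 0.0009704 mg/L = 0.9704 µg/L.

0.970 µg/L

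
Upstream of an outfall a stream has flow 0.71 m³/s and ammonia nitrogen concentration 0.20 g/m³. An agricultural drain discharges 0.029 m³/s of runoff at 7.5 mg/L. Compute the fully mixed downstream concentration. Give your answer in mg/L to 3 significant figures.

0.486 mg/L

By mass balance at complete mixing, C = (0.029·7.5 + 0.71·0.2) / (0.029 + 0.71) = 0.3595/0.739 = 0.4865 mg/L.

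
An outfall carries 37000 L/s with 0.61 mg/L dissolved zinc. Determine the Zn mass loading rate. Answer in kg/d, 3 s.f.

37000 L/s = 37 m³/s.
Mass flux = Q·C = 37 m³/s × 0.61 g/m³ = 22.57 g/s.
= 22.57 g/s × 86.4 = 1950 kg/d.

1950 kg/d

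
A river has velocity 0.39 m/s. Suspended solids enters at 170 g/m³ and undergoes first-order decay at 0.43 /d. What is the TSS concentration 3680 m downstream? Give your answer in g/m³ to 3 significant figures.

Travel time t = 3680 m / 0.39 m/s = 3680/0.39 = 9436 s = 0.1092 d.
First-order decay: C = 170·exp(−0.43·0.1092) = 170·0.9541 = 162.2 g/m³.

162 g/m³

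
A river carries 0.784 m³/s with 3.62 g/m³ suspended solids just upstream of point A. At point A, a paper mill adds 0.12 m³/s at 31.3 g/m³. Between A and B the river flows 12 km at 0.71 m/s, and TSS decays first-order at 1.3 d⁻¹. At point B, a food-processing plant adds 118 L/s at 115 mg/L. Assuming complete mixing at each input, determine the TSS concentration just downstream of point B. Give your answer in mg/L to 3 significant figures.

After input A: C = (0.784·3.62 + 0.12·31.3) / 0.904 = 7.294 mg/L.
Over the 12 km reach to input B (t = 1.69e+04 s = 0.1956 d), decay gives C = 7.294·exp(−1.3·0.1956) = 5.656 mg/L.
118 L/s = 0.118 m³/s.
After input B: C = (0.904·5.656 + 0.118·115) / 1.022 = 18.28 mg/L.

18.3 mg/L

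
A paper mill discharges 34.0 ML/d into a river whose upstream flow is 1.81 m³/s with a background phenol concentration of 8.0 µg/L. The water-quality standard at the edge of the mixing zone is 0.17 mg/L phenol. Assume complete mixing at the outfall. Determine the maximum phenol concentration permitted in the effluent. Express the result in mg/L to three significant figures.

34.0 ML/d = 0.3935 m³/s.
8.0 µg/L = 0.008 mg/L.
Mass balance: 0.17·2.204 = 0.3935·Cₑ + 1.81·0.008.
Cₑ = (0.3746 − 0.01448) / 0.3935 = 0.9151 mg/L.

0.915 mg/L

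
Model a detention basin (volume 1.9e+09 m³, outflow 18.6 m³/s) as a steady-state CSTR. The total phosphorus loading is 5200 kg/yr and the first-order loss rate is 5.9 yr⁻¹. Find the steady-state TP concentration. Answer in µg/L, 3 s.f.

Outflow Q = 18.6 m³/s × 3.156e+07 s/yr = 5.87e+08 m³/yr.
Steady-state CSTR mass balance: W = Q·C + k·V·C, so C = W/(Q + kV).
Q + kV = 5.87e+08 + 5.9·1.9e+09 = 1.18e+10 m³/yr.
C = 5200/1.18e+10 = 4.408e-07 kg/m³ = 0.0004408 mg/L = 0.4408 µg/L.

0.441 µg/L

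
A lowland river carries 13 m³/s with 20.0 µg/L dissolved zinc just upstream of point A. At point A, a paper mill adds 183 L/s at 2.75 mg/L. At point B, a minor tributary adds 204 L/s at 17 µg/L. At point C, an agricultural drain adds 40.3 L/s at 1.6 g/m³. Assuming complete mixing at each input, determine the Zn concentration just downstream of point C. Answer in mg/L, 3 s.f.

20.0 µg/L = 0.02 mg/L.
183 L/s = 0.183 m³/s.
After input A: C = (13·0.02 + 0.183·2.75) / 13.18 = 0.0579 mg/L.
204 L/s = 0.204 m³/s.
17 µg/L = 0.017 mg/L.
After input B: C = (13.18·0.0579 + 0.204·0.017) / 13.39 = 0.05727 mg/L.
40.3 L/s = 0.0403 m³/s.
After input C: C = (13.39·0.05727 + 0.0403·1.6) / 13.43 = 0.0619 mg/L.

0.0619 mg/L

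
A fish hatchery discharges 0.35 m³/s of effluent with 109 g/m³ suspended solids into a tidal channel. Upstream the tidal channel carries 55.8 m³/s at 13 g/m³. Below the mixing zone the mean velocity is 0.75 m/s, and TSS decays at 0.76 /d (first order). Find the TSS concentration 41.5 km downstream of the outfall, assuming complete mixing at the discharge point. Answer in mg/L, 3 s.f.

After complete mixing, C₀ = (0.35·109 + 55.8·13) / 56.15 = 13.6 mg/L.
Travel time t = 4.15e+04 m / 0.75 m/s = 5.533e+04 s = 0.6404 d.
C = 13.6·exp(−0.76·0.6404) = 13.6·0.6146 = 8.358 mg/L.

8.36 mg/L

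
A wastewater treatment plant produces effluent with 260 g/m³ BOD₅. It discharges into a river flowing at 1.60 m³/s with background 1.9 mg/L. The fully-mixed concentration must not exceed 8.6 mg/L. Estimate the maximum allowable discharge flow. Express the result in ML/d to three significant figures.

3.68 ML/d

Mass balance at complete mixing: C_std·(Q_w + Q_r) = Q_w·C_e + Q_r·C_b.
Rearranging, Q_w = Q_r·(C_std − C_b)/(C_e − C_std) = 1.60·(8.6 − 1.9) / (260 − 8.6) = 0.04264 m³/s.
= 3.684 ML/d.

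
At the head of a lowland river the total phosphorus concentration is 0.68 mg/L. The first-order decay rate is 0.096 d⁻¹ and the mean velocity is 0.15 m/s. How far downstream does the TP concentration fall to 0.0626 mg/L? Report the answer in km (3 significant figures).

322 km

From C = C₀·e^(−kt), t = ln(C₀/C)/k = ln(0.68/0.0626)/0.096 = 2.385/0.096 = 24.85 d.
Distance = v·t = 0.15 m/s × 2.147e+06 s = 3.22e+05 m = 322 km.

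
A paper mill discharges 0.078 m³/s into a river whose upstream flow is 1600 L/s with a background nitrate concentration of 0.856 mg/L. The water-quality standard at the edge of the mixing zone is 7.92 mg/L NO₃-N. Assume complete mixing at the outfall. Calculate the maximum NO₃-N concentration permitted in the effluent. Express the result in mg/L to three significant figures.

1600 L/s = 1.6 m³/s.
Mass balance: 7.92·1.678 = 0.078·Cₑ + 1.6·0.856.
Cₑ = (13.29 − 1.37) / 0.078 = 152.8 mg/L.

153 mg/L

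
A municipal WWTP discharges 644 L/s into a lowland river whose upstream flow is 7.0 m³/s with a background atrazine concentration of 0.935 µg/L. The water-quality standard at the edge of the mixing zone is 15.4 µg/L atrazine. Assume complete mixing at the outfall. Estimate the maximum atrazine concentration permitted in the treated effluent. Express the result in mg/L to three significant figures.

0.173 mg/L

644 L/s = 0.644 m³/s.
0.935 µg/L = 0.000935 mg/L.
15.4 µg/L = 0.0154 mg/L.
Mass balance: 0.0154·7.644 = 0.644·Cₑ + 7·0.000935.
Cₑ = (0.1177 − 0.006545) / 0.644 = 0.1726 mg/L.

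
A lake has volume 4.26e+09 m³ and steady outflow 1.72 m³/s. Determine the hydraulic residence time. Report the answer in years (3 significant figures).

Q = 1.72 m³/s × 3.156e+07 s/yr = 5.428e+07 m³/yr.
Hydraulic residence time τ = V/Q = 4.26e+09/5.428e+07 = 78.48 yr.

78.5 yr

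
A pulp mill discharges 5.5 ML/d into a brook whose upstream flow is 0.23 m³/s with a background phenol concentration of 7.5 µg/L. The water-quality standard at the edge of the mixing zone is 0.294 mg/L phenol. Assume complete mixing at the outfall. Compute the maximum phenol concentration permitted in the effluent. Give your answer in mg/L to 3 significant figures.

1.33 mg/L

5.5 ML/d = 0.06366 m³/s.
7.5 µg/L = 0.0075 mg/L.
Mass balance: 0.294·0.2937 = 0.06366·Cₑ + 0.23·0.0075.
Cₑ = (0.08634 − 0.001725) / 0.06366 = 1.329 mg/L.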